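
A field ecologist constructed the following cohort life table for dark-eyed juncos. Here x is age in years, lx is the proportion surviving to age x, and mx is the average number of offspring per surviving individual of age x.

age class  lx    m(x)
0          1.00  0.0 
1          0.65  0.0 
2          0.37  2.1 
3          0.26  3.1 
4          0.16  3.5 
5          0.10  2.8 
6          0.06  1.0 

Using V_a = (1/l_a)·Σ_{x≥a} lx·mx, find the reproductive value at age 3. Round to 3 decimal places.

6.562

lx·mx for x ≥ 3: 0.806, 0.56, 0.28, 0.06 → sum = 1.706
V_3 = 1.706 / l_3 = 1.706 / 0.26 = 6.561538… → 6.562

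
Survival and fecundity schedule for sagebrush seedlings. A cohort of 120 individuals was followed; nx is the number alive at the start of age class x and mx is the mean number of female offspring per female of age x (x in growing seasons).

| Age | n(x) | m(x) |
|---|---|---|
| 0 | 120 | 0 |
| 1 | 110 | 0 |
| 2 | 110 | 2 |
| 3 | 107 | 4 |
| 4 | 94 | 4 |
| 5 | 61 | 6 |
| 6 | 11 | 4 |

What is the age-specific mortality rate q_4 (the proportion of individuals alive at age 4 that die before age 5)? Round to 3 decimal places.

lx = nx/n0 = nx/120: 1, 0.91667…, 0.91667…, 0.89167…, 0.78333…, 0.50833…, 0.09167…
q_4 = (l_4 − l_5) / l_4 = (0.783333… − 0.508333…) / 0.783333…
     = 0.275… / 0.783333… = 0.351064… → 0.351

0.351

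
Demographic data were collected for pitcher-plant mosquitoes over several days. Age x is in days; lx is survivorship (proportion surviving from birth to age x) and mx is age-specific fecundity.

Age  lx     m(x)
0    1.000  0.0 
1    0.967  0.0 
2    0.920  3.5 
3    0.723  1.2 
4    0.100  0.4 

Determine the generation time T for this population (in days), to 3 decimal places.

lx·mx: 0, 0, 3.22, 0.8676, 0.04 → R0 = 4.1276
x·lx·mx: 0, 0, 6.44, 2.6028, 0.16 → Σ = 9.2028
T = 9.2028 / 4.1276 = 2.229577… → 2.230

2.230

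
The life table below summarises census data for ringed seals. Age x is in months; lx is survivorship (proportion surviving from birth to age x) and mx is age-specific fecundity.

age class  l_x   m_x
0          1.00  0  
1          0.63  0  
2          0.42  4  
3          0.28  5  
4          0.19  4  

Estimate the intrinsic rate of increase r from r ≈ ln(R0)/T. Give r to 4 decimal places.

R0 = Σ lx·mx = 0 + 0 + 1.68 + 1.4 + 0.76 = 3.84
Σ x·lx·mx = 10.6; T = 10.6/3.84 = 2.76042…
r ≈ ln(R0)/T = ln(3.84)/2.76042… = 0.487416… → 0.4874

0.4874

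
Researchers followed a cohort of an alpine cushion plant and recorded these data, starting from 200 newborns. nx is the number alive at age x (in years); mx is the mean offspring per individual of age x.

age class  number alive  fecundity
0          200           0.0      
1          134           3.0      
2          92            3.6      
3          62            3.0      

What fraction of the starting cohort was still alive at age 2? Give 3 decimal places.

l_2 = n_2/n_0 = 92/200 = 0.46 → 0.460

0.460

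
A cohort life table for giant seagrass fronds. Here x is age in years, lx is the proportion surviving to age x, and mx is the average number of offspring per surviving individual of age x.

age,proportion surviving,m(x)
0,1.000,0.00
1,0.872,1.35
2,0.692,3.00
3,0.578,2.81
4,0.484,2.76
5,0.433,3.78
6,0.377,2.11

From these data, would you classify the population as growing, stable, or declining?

R0 = Σ lx·mx = 0 + 1.1772 + 2.076 + 1.62418 + 1.33584 + 1.63674 + 0.79547 = 8.64543
R0 > 1, so the population is growing.

growing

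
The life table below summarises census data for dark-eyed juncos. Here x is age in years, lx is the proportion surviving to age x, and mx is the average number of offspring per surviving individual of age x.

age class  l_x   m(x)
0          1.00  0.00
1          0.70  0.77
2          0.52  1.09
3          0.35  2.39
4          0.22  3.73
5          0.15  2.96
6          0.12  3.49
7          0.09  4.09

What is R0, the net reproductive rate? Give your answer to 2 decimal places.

lx·mx by age: 0, 0.539, 0.5668, 0.8365, 0.8206, 0.444, 0.4188, 0.3681
R0 = Σ lx·mx = 3.9938 → 3.99

3.99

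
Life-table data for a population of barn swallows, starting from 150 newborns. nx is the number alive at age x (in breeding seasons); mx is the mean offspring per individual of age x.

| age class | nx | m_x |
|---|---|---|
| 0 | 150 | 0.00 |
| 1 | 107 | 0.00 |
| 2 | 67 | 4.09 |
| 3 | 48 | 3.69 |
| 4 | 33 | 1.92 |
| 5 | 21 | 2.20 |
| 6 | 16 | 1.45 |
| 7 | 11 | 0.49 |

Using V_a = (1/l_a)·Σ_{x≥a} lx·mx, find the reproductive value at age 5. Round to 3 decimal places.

lx = nx/n0 = nx/150: 1, 0.71333…, 0.44667…, 0.32, 0.22, 0.14, 0.10667…, 0.07333…
lx·mx for x ≥ 5: 0.308, 0.154667…, 0.035933… → sum = 0.4986…
V_5 = 0.4986… / l_5 = 0.4986… / 0.14 = 3.561429… → 3.561

3.561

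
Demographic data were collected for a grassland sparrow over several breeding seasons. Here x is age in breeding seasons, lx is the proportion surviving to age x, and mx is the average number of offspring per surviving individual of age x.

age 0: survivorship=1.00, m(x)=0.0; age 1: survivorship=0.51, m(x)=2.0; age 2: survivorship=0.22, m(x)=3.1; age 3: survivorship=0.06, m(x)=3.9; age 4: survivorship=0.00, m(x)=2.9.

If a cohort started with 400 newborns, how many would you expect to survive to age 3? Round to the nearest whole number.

24

Expected survivors = N0 · l_3 = 400 × 0.06 = 24 → 24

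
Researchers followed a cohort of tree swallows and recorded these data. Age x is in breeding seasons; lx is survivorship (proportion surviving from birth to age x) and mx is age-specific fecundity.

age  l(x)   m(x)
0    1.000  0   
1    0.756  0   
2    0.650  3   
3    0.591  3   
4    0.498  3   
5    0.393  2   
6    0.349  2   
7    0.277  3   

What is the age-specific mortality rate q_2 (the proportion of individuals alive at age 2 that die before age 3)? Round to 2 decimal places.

0.09

q_2 = (l_2 − l_3) / l_2 = (0.65 − 0.591) / 0.65
     = 0.059 / 0.65 = 0.090769… → 0.09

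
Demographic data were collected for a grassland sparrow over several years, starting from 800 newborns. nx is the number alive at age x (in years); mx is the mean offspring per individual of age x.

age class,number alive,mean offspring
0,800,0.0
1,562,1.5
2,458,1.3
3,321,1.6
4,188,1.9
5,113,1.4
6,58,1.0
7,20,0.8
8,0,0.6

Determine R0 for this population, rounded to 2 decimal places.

3.18

lx = nx/n0 = nx/800: 1, 0.7025, 0.5725, 0.40125, 0.235, 0.14125, 0.0725, 0.025, 0
lx·mx by age: 0, 1.05375, 0.74425, 0.642, 0.4465, 0.19775, 0.0725, 0.02, 0
R0 = Σ lx·mx = 3.17675 → 3.18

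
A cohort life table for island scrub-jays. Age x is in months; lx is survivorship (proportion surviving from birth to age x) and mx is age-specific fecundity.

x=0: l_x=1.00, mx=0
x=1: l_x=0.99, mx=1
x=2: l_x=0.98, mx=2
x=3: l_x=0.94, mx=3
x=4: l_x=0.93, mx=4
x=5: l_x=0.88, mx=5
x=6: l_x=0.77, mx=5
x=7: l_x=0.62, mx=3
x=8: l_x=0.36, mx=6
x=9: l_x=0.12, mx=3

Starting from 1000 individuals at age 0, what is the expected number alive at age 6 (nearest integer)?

770

Expected survivors = N0 · l_6 = 1000 × 0.77 = 770 → 770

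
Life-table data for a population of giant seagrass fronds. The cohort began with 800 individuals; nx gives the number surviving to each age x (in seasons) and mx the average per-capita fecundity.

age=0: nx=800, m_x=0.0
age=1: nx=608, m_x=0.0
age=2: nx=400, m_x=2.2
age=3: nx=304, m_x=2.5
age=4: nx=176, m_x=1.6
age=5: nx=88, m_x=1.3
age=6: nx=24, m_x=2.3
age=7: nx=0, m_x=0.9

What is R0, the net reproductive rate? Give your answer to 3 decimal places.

lx = nx/n0 = nx/800: 1, 0.76, 0.5, 0.38, 0.22, 0.11, 0.03, 0
lx·mx by age: 0, 0, 1.1, 0.95, 0.352, 0.143, 0.069, 0
R0 = Σ lx·mx = 2.614 → 2.614

2.614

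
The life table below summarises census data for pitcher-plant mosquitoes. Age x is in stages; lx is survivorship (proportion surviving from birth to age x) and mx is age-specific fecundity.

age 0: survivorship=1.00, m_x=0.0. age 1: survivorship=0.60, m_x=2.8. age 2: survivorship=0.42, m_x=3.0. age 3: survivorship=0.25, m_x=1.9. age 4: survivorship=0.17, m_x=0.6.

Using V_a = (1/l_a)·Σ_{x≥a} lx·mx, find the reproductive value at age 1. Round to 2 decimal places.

lx·mx for x ≥ 1: 1.68, 1.26, 0.475, 0.102 → sum = 3.517
V_1 = 3.517 / l_1 = 3.517 / 0.6 = 5.861667… → 5.86

5.86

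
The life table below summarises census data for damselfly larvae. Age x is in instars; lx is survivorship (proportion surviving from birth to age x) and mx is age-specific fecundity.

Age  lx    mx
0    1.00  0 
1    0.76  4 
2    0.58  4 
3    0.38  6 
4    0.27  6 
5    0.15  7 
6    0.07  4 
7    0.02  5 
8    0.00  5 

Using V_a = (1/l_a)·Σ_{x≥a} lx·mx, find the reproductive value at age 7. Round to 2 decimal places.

lx·mx for x ≥ 7: 0.1, 0 → sum = 0.1
V_7 = 0.1 / l_7 = 0.1 / 0.02 = 5 → 5.00

5.00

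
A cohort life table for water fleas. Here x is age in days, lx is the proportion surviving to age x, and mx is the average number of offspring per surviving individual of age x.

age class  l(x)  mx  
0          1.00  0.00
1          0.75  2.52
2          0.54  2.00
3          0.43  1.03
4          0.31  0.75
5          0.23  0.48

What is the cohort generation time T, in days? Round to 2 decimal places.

1.83

lx·mx: 0, 1.89, 1.08, 0.4429, 0.2325, 0.1104 → R0 = 3.7558
x·lx·mx: 0, 1.89, 2.16, 1.3287, 0.93, 0.552 → Σ = 6.8607
T = 6.8607 / 3.7558 = 1.826695… → 1.83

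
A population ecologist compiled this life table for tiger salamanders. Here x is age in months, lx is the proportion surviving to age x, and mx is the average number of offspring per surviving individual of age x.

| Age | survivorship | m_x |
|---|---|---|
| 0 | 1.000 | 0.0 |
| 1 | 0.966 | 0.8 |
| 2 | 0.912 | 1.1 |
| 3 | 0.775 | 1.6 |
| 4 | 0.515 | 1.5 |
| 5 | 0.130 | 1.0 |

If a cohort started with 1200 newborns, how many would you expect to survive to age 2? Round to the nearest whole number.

1094

Expected survivors = N0 · l_2 = 1200 × 0.912 = 1094.4 → 1094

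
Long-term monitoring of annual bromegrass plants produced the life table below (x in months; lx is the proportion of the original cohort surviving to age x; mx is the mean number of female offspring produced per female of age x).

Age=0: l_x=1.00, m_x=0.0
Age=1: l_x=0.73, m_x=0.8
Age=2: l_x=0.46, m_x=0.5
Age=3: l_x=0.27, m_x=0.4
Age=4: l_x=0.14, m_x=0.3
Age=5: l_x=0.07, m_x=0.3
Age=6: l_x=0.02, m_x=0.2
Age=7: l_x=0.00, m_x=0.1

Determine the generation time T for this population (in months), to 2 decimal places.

1.68

lx·mx: 0, 0.584, 0.23, 0.108, 0.042, 0.021, 0.004, 0 → R0 = 0.989
x·lx·mx: 0, 0.584, 0.46, 0.324, 0.168, 0.105, 0.024, 0 → Σ = 1.665
T = 1.665 / 0.989 = 1.683519… → 1.68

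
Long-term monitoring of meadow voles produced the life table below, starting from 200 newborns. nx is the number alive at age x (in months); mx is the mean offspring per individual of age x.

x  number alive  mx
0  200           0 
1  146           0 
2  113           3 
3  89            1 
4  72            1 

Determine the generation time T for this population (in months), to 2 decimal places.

lx = nx/n0 = nx/200: 1, 0.73, 0.565, 0.445, 0.36
lx·mx: 0, 0, 1.695, 0.445, 0.36 → R0 = 2.5
x·lx·mx: 0, 0, 3.39, 1.335, 1.44 → Σ = 6.165
T = 6.165 / 2.5 = 2.466 → 2.47

2.47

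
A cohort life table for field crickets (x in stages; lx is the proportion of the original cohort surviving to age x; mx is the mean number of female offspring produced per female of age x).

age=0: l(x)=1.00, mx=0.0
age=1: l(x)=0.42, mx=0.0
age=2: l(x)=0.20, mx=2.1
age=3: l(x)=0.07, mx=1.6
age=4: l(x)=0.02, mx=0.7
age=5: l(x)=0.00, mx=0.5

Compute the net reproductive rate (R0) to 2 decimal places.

0.55

lx·mx by age: 0, 0, 0.42, 0.112, 0.014, 0
R0 = Σ lx·mx = 0.546 → 0.55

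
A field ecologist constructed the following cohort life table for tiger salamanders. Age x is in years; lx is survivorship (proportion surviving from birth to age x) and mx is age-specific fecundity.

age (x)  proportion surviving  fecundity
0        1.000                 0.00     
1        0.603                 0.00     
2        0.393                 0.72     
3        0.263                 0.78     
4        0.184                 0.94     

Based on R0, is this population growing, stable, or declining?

R0 = Σ lx·mx = 0 + 0 + 0.28296 + 0.20514 + 0.17296 = 0.66106
R0 < 1, so the population is declining.

declining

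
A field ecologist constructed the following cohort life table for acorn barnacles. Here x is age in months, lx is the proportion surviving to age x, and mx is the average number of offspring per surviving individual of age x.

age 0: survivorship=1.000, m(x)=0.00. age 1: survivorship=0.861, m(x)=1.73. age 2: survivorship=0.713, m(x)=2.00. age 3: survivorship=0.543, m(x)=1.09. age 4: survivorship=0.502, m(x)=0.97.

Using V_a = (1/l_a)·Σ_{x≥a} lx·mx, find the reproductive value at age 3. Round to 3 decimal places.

1.987

lx·mx for x ≥ 3: 0.59187, 0.48694 → sum = 1.07881
V_3 = 1.07881 / l_3 = 1.07881 / 0.543 = 1.986759… → 1.987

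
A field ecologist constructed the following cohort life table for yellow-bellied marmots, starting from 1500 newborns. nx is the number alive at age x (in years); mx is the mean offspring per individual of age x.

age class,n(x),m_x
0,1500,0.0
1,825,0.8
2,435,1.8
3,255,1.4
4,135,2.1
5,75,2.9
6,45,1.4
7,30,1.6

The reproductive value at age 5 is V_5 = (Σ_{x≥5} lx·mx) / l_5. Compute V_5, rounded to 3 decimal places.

4.380

lx = nx/n0 = nx/1500: 1, 0.55, 0.29, 0.17, 0.09, 0.05, 0.03, 0.02
lx·mx for x ≥ 5: 0.145, 0.042, 0.032 → sum = 0.219
V_5 = 0.219 / l_5 = 0.219 / 0.05 = 4.38 → 4.380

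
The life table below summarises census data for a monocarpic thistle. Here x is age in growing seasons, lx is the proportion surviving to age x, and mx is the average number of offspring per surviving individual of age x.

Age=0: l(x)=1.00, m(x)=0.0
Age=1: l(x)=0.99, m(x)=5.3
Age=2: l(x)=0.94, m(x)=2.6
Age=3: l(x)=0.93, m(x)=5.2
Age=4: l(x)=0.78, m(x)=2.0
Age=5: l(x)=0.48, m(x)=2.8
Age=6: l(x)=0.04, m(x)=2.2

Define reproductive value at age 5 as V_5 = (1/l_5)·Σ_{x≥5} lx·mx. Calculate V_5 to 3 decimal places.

2.983

lx·mx for x ≥ 5: 1.344, 0.088 → sum = 1.432
V_5 = 1.432 / l_5 = 1.432 / 0.48 = 2.983333… → 2.983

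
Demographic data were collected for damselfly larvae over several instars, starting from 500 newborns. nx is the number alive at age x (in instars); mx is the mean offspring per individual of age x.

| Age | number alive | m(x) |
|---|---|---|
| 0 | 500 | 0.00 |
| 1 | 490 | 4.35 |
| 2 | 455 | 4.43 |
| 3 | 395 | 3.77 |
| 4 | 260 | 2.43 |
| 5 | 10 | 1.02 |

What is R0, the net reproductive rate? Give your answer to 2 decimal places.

lx = nx/n0 = nx/500: 1, 0.98, 0.91, 0.79, 0.52, 0.02
lx·mx by age: 0, 4.263, 4.0313, 2.9783, 1.2636, 0.0204
R0 = Σ lx·mx = 12.5566 → 12.56

12.56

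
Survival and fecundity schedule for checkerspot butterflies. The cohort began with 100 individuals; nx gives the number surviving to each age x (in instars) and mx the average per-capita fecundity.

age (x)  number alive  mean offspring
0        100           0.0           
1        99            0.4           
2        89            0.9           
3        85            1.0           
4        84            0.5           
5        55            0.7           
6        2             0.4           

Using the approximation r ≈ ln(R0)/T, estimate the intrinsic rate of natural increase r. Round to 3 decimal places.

0.366

lx = nx/n0 = nx/100: 1, 0.99, 0.89, 0.85, 0.84, 0.55, 0.02
R0 = Σ lx·mx = 0 + 0.396 + 0.801 + 0.85 + 0.42 + 0.385 + 0.008 = 2.86
Σ x·lx·mx = 8.201; T = 8.201/2.86 = 2.86748…
r ≈ ln(R0)/T = ln(2.86)/2.86748… = 0.36646… → 0.366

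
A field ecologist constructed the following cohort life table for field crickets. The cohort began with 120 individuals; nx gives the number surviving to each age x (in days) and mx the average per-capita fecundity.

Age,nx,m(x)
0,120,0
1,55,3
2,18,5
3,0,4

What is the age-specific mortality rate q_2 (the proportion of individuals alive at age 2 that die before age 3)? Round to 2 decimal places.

lx = nx/n0 = nx/120: 1, 0.45833…, 0.15, 0
q_2 = (l_2 − l_3) / l_2 = (0.15 − 0) / 0.15
     = 0.15 / 0.15 = 1 → 1.00

1.00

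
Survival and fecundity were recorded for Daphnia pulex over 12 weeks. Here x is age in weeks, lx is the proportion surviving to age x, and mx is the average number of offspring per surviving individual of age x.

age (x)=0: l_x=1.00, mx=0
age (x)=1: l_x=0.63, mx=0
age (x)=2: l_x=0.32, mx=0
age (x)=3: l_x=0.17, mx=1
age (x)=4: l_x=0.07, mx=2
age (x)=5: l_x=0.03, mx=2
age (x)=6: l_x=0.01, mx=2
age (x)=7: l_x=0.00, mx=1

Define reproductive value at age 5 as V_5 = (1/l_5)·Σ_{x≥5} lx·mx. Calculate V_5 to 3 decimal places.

2.667

lx·mx for x ≥ 5: 0.06, 0.02, 0 → sum = 0.08
V_5 = 0.08 / l_5 = 0.08 / 0.03 = 2.666667… → 2.667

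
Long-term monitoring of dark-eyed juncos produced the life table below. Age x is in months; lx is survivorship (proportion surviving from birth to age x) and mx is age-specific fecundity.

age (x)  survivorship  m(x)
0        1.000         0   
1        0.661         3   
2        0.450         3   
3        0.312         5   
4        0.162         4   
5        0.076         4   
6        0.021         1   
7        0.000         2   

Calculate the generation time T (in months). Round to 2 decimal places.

lx·mx: 0, 1.983, 1.35, 1.56, 0.648, 0.304, 0.021, 0 → R0 = 5.866
x·lx·mx: 0, 1.983, 2.7, 4.68, 2.592, 1.52, 0.126, 0 → Σ = 13.601
T = 13.601 / 5.866 = 2.318616… → 2.32

2.32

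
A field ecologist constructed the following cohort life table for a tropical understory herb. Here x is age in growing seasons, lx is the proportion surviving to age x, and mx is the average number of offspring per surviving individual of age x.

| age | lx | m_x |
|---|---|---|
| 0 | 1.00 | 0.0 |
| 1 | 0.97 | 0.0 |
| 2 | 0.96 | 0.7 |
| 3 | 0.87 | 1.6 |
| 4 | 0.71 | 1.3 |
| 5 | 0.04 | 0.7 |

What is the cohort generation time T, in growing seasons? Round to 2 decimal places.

lx·mx: 0, 0, 0.672, 1.392, 0.923, 0.028 → R0 = 3.015
x·lx·mx: 0, 0, 1.344, 4.176, 3.692, 0.14 → Σ = 9.352
T = 9.352 / 3.015 = 3.101824… → 3.10

3.10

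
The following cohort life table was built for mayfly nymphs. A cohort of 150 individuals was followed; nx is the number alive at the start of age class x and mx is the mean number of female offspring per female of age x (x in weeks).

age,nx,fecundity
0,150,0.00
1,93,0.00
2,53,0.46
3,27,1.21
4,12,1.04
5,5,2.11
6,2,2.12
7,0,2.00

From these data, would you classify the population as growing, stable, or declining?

lx = nx/n0 = nx/150: 1, 0.62, 0.35333…, 0.18, 0.08, 0.03333…, 0.01333…, 0
R0 = Σ lx·mx = 0 + 0 + 0.162533… + 0.2178 + 0.0832 + 0.070333… + 0.028267… + 0 = 0.562133…
R0 < 1, so the population is declining.

declining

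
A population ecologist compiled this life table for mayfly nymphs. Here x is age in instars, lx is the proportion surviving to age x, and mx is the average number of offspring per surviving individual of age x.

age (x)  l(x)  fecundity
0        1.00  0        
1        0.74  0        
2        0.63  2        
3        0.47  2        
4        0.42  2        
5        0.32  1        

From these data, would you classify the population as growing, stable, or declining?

growing

R0 = Σ lx·mx = 0 + 0 + 1.26 + 0.94 + 0.84 + 0.32 = 3.36
R0 > 1, so the population is growing.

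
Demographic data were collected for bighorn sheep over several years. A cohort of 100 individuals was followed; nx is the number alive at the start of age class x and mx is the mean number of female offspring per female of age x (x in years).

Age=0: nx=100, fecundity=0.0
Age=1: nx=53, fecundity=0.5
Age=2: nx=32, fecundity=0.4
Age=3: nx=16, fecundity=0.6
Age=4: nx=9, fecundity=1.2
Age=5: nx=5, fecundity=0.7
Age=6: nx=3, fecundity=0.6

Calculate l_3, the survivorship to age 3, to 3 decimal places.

l_3 = n_3/n_0 = 16/100 = 0.16 → 0.160

0.160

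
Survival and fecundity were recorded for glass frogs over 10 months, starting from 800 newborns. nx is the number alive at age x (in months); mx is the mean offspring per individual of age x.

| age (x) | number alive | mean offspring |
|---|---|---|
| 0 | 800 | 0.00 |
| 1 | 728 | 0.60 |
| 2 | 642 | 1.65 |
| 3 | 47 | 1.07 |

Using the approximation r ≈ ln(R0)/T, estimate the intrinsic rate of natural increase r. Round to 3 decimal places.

0.377

lx = nx/n0 = nx/800: 1, 0.91, 0.8025, 0.05875
R0 = Σ lx·mx = 0 + 0.546 + 1.32413… + 0.06286… = 1.932988…
Σ x·lx·mx = 3.382838…; T = 3.382838…/1.932988… = 1.75006…
r ≈ ln(R0)/T = ln(1.932988…)/1.75006… = 0.3766… → 0.377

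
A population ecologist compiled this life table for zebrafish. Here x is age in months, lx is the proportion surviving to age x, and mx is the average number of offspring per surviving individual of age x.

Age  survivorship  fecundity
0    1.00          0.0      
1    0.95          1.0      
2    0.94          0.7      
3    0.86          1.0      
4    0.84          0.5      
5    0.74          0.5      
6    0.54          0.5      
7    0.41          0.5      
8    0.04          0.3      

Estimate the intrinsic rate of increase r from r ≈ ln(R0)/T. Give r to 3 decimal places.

R0 = Σ lx·mx = 0 + 0.95 + 0.658 + 0.86 + 0.42 + 0.37 + 0.27 + 0.205 + 0.012 = 3.745
Σ x·lx·mx = 11.527; T = 11.527/3.745 = 3.07797…
r ≈ ln(R0)/T = ln(3.745)/3.07797… = 0.42899… → 0.429

0.429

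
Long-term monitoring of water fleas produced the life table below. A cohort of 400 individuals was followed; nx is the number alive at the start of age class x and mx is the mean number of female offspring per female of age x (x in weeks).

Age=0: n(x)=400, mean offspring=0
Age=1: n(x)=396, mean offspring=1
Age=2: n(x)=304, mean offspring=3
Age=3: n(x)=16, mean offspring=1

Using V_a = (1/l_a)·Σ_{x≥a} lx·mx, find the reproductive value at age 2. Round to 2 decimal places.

lx = nx/n0 = nx/400: 1, 0.99, 0.76, 0.04
lx·mx for x ≥ 2: 2.28, 0.04 → sum = 2.32
V_2 = 2.32 / l_2 = 2.32 / 0.76 = 3.052632… → 3.05

3.05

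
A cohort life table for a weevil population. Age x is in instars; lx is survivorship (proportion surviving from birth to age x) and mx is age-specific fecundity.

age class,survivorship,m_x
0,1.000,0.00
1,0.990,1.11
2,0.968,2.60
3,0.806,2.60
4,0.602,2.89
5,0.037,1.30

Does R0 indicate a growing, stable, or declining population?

R0 = Σ lx·mx = 0 + 1.0989 + 2.5168 + 2.0956 + 1.73978 + 0.0481 = 7.49918
R0 > 1, so the population is growing.

growing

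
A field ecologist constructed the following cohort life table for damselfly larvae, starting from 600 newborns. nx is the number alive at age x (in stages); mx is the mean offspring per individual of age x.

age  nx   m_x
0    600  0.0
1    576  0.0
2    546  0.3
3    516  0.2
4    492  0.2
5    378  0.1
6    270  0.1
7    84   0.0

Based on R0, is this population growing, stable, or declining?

declining

lx = nx/n0 = nx/600: 1, 0.96, 0.91, 0.86, 0.82, 0.63, 0.45, 0.14
R0 = Σ lx·mx = 0 + 0 + 0.273 + 0.172 + 0.164 + 0.063 + 0.045 + 0 = 0.717
R0 < 1, so the population is declining.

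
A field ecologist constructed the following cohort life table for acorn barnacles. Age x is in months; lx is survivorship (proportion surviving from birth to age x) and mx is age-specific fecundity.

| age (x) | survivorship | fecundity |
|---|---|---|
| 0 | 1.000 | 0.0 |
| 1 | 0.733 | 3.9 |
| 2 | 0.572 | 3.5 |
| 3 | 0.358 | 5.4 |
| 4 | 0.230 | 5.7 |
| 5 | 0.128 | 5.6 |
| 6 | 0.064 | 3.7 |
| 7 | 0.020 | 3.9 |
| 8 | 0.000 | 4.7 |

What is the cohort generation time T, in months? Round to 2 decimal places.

lx·mx: 0, 2.8587, 2.002, 1.9332, 1.311, 0.7168, 0.2368, 0.078, 0 → R0 = 9.1365
x·lx·mx: 0, 2.8587, 4.004, 5.7996, 5.244, 3.584, 1.4208, 0.546, 0 → Σ = 23.4571
T = 23.4571 / 9.1365 = 2.567405… → 2.57

2.57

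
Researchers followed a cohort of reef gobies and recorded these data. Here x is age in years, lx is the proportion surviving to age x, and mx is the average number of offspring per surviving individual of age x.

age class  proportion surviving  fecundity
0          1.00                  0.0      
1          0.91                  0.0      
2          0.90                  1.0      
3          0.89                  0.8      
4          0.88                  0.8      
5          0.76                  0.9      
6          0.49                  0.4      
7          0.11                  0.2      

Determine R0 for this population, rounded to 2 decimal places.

lx·mx by age: 0, 0, 0.9, 0.712, 0.704, 0.684, 0.196, 0.022
R0 = Σ lx·mx = 3.218 → 3.22

3.22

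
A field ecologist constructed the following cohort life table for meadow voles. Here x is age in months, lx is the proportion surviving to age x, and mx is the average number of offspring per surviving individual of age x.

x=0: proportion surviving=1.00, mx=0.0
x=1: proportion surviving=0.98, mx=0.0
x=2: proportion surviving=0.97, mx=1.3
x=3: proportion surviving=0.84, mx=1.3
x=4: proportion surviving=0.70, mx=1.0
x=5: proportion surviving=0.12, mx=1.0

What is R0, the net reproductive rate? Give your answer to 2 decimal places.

lx·mx by age: 0, 0, 1.261, 1.092, 0.7, 0.12
R0 = Σ lx·mx = 3.173 → 3.17

3.17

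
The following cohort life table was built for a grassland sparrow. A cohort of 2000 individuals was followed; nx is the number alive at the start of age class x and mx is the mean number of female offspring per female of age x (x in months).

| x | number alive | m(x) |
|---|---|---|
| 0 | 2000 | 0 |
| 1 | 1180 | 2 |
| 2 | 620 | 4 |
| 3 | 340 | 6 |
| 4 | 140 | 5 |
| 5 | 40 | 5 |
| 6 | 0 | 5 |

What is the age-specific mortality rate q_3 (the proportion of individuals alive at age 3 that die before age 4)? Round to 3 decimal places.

lx = nx/n0 = nx/2000: 1, 0.59, 0.31, 0.17, 0.07, 0.02, 0
q_3 = (l_3 − l_4) / l_3 = (0.17 − 0.07) / 0.17
     = 0.1 / 0.17 = 0.588235… → 0.588

0.588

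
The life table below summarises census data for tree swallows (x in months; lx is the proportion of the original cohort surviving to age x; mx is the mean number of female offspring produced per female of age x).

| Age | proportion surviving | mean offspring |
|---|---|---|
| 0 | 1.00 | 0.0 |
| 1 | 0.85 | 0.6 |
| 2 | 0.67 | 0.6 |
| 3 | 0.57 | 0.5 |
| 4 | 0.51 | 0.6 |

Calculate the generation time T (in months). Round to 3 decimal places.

lx·mx: 0, 0.51, 0.402, 0.285, 0.306 → R0 = 1.503
x·lx·mx: 0, 0.51, 0.804, 0.855, 1.224 → Σ = 3.393
T = 3.393 / 1.503 = 2.257485… → 2.257

2.257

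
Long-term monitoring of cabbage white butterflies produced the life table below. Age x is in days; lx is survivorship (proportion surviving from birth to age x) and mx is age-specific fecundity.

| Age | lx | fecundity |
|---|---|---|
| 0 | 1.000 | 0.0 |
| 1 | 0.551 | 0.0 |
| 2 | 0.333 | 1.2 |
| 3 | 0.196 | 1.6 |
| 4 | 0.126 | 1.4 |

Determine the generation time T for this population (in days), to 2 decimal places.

lx·mx: 0, 0, 0.3996, 0.3136, 0.1764 → R0 = 0.8896
x·lx·mx: 0, 0, 0.7992, 0.9408, 0.7056 → Σ = 2.4456
T = 2.4456 / 0.8896 = 2.749101… → 2.75

2.75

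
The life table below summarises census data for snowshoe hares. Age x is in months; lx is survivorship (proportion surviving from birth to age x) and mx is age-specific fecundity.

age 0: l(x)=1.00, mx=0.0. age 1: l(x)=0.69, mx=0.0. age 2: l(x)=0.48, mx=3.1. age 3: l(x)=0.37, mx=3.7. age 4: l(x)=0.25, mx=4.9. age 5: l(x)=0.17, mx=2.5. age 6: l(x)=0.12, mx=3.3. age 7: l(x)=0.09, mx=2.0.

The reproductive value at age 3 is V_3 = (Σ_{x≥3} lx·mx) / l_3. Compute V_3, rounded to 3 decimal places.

lx·mx for x ≥ 3: 1.369, 1.225, 0.425, 0.396, 0.18 → sum = 3.595
V_3 = 3.595 / l_3 = 3.595 / 0.37 = 9.716216… → 9.716

9.716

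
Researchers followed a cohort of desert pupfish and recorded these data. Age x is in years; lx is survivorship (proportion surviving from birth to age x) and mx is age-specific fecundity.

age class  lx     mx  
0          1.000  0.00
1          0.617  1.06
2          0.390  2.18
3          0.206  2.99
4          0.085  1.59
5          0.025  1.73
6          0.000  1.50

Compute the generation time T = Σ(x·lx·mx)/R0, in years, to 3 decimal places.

lx·mx: 0, 0.65402, 0.8502, 0.61594, 0.13515, 0.04325, 0 → R0 = 2.29856
x·lx·mx: 0, 0.65402, 1.7004, 1.84782, 0.5406, 0.21625, 0 → Σ = 4.95909
T = 4.95909 / 2.29856 = 2.157477… → 2.157

2.157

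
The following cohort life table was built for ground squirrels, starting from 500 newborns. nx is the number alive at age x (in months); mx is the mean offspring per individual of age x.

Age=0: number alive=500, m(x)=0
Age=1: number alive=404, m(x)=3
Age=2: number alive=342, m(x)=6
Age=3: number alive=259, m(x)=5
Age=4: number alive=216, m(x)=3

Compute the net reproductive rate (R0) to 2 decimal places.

10.41

lx = nx/n0 = nx/500: 1, 0.808, 0.684, 0.518, 0.432
lx·mx by age: 0, 2.424, 4.104, 2.59, 1.296
R0 = Σ lx·mx = 10.414 → 10.41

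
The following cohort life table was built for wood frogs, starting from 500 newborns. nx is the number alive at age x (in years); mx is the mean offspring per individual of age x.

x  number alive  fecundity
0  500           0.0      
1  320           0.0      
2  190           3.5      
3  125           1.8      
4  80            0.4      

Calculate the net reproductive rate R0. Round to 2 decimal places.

1.84

lx = nx/n0 = nx/500: 1, 0.64, 0.38, 0.25, 0.16
lx·mx by age: 0, 0, 1.33, 0.45, 0.064
R0 = Σ lx·mx = 1.844 → 1.84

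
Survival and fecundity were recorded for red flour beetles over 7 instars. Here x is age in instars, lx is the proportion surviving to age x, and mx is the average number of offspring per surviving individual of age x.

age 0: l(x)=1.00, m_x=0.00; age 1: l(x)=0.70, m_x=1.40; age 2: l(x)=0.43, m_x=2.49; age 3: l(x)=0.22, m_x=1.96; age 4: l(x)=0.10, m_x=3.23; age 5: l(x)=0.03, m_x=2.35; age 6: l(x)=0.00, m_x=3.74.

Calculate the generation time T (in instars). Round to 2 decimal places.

lx·mx: 0, 0.98, 1.0707, 0.4312, 0.323, 0.0705, 0 → R0 = 2.8754
x·lx·mx: 0, 0.98, 2.1414, 1.2936, 1.292, 0.3525, 0 → Σ = 6.0595
T = 6.0595 / 2.8754 = 2.107359… → 2.11

2.11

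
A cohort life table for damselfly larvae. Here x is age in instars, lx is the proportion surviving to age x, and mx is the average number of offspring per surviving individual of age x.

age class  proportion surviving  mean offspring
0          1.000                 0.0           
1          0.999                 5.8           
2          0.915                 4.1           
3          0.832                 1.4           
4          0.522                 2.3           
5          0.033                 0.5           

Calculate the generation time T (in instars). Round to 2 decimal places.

lx·mx: 0, 5.7942, 3.7515, 1.1648, 1.2006, 0.0165 → R0 = 11.9276
x·lx·mx: 0, 5.7942, 7.503, 3.4944, 4.8024, 0.0825 → Σ = 21.6765
T = 21.6765 / 11.9276 = 1.81734… → 1.82

1.82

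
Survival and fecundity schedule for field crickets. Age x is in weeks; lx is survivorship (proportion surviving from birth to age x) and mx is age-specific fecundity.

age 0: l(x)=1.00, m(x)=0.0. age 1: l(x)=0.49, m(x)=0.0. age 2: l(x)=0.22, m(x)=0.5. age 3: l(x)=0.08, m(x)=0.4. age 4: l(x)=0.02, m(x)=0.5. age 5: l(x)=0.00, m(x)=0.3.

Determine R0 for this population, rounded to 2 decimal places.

0.15

lx·mx by age: 0, 0, 0.11, 0.032, 0.01, 0
R0 = Σ lx·mx = 0.152 → 0.15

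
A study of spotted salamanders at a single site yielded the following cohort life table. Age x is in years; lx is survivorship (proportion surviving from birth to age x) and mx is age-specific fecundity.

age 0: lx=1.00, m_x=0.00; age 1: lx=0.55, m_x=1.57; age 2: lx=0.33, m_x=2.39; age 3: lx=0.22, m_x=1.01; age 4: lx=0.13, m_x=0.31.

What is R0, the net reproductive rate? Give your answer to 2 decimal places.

lx·mx by age: 0, 0.8635, 0.7887, 0.2222, 0.0403
R0 = Σ lx·mx = 1.9147 → 1.91

1.91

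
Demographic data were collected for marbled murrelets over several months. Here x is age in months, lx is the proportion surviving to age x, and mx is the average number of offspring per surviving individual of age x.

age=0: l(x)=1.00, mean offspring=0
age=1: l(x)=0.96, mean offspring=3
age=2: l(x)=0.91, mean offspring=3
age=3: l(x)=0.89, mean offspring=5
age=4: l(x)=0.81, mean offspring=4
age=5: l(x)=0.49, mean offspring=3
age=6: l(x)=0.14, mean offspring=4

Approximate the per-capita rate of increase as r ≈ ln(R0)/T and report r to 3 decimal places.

0.923

R0 = Σ lx·mx = 0 + 2.88 + 2.73 + 4.45 + 3.24 + 1.47 + 0.56 = 15.33
Σ x·lx·mx = 45.36; T = 45.36/15.33 = 2.9589…
r ≈ ln(R0)/T = ln(15.33)/2.9589… = 0.92258… → 0.923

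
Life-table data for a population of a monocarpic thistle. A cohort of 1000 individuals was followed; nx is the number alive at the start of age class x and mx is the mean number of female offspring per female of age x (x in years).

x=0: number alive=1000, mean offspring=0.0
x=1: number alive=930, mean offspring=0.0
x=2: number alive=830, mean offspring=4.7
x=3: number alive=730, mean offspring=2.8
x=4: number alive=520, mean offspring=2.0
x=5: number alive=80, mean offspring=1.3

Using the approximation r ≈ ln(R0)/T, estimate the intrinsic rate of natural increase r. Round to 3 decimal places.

0.746

lx = nx/n0 = nx/1000: 1, 0.93, 0.83, 0.73, 0.52, 0.08
R0 = Σ lx·mx = 0 + 0 + 3.901 + 2.044 + 1.04 + 0.104 = 7.089
Σ x·lx·mx = 18.614; T = 18.614/7.089 = 2.62576…
r ≈ ln(R0)/T = ln(7.089)/2.62576… = 0.7459… → 0.746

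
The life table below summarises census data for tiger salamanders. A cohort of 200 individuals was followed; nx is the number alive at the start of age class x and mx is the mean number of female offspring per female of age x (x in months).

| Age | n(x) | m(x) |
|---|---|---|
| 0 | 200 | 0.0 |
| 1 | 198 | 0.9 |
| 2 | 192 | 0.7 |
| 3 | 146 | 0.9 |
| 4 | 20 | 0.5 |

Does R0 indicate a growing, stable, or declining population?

lx = nx/n0 = nx/200: 1, 0.99, 0.96, 0.73, 0.1
R0 = Σ lx·mx = 0 + 0.891 + 0.672 + 0.657 + 0.05 = 2.27
R0 > 1, so the population is growing.

growing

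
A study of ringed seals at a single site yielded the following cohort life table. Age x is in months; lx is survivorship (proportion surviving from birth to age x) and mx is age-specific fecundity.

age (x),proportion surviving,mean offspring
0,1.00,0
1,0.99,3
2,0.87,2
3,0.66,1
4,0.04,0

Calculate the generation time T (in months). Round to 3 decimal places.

1.570

lx·mx: 0, 2.97, 1.74, 0.66, 0 → R0 = 5.37
x·lx·mx: 0, 2.97, 3.48, 1.98, 0 → Σ = 8.43
T = 8.43 / 5.37 = 1.569832… → 1.570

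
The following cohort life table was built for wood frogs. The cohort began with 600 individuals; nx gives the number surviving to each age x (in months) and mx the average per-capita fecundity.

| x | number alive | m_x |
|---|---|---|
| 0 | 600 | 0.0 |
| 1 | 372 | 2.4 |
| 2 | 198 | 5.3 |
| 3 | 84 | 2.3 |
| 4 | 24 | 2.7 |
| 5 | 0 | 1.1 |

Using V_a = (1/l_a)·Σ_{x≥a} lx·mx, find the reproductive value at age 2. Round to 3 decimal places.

lx = nx/n0 = nx/600: 1, 0.62, 0.33, 0.14, 0.04, 0
lx·mx for x ≥ 2: 1.749, 0.322, 0.108, 0 → sum = 2.179
V_2 = 2.179 / l_2 = 2.179 / 0.33 = 6.60303… → 6.603

6.603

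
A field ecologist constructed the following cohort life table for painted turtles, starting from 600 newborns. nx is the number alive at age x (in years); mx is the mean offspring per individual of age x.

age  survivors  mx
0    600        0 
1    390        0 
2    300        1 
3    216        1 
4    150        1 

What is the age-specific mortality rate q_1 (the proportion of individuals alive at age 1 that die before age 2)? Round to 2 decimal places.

0.23

lx = nx/n0 = nx/600: 1, 0.65, 0.5, 0.36, 0.25
q_1 = (l_1 − l_2) / l_1 = (0.65 − 0.5) / 0.65
     = 0.15 / 0.65 = 0.230769… → 0.23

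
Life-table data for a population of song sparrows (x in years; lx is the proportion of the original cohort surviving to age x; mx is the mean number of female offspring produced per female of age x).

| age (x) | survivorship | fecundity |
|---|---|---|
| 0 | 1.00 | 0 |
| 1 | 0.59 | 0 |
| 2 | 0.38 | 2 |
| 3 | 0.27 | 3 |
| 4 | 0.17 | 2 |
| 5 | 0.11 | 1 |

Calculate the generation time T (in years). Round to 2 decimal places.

2.90

lx·mx: 0, 0, 0.76, 0.81, 0.34, 0.11 → R0 = 2.02
x·lx·mx: 0, 0, 1.52, 2.43, 1.36, 0.55 → Σ = 5.86
T = 5.86 / 2.02 = 2.90099… → 2.90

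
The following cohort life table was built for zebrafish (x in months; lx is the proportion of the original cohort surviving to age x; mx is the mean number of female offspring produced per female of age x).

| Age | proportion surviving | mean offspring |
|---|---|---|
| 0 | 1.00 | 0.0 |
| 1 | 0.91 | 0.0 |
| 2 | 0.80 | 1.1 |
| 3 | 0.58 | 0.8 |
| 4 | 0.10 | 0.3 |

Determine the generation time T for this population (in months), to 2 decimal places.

lx·mx: 0, 0, 0.88, 0.464, 0.03 → R0 = 1.374
x·lx·mx: 0, 0, 1.76, 1.392, 0.12 → Σ = 3.272
T = 3.272 / 1.374 = 2.381368… → 2.38

2.38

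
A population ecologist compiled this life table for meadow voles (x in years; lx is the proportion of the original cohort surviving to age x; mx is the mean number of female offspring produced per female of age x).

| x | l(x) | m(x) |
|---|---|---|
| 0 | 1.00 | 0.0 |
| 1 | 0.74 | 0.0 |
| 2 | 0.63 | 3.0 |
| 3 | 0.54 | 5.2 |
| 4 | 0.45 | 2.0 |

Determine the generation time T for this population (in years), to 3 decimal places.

2.823

lx·mx: 0, 0, 1.89, 2.808, 0.9 → R0 = 5.598
x·lx·mx: 0, 0, 3.78, 8.424, 3.6 → Σ = 15.804
T = 15.804 / 5.598 = 2.823151… → 2.823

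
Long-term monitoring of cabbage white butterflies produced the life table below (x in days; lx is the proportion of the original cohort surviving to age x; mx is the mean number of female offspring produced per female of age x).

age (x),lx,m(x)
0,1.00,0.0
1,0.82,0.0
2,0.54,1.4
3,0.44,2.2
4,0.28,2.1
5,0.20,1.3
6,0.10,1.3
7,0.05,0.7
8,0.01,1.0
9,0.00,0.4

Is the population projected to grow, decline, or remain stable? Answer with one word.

R0 = Σ lx·mx = 0 + 0 + 0.756 + 0.968 + 0.588 + 0.26 + 0.13 + 0.035 + 0.01 + 0 = 2.747
R0 > 1, so the population is growing.

growing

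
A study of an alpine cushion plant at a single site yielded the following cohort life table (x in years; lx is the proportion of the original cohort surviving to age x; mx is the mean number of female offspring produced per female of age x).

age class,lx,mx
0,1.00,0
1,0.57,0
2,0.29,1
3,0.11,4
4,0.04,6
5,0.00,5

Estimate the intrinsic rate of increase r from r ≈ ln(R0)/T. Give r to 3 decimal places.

R0 = Σ lx·mx = 0 + 0 + 0.29 + 0.44 + 0.24 + 0 = 0.97
Σ x·lx·mx = 2.86; T = 2.86/0.97 = 2.94845…
r ≈ ln(R0)/T = ln(0.97)/2.94845… = -0.01033… → -0.010

-0.010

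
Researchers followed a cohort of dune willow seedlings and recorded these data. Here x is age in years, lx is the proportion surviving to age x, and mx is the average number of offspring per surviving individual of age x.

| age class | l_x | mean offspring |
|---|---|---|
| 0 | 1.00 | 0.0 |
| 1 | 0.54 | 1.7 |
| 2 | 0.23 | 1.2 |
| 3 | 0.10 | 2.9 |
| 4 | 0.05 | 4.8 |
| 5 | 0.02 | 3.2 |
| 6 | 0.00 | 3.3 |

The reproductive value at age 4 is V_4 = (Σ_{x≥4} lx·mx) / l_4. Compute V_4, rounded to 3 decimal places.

6.080

lx·mx for x ≥ 4: 0.24, 0.064, 0 → sum = 0.304
V_4 = 0.304 / l_4 = 0.304 / 0.05 = 6.08 → 6.080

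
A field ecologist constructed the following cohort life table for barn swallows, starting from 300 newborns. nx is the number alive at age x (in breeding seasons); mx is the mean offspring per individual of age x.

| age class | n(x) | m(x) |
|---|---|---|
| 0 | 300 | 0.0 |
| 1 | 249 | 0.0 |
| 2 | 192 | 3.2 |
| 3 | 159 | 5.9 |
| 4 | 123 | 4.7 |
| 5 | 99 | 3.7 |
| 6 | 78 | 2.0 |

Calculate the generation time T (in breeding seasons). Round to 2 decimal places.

3.44

lx = nx/n0 = nx/300: 1, 0.83, 0.64, 0.53, 0.41, 0.33, 0.26
lx·mx: 0, 0, 2.048, 3.127, 1.927, 1.221, 0.52 → R0 = 8.843
x·lx·mx: 0, 0, 4.096, 9.381, 7.708, 6.105, 3.12 → Σ = 30.41
T = 30.41 / 8.843 = 3.438878… → 3.44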